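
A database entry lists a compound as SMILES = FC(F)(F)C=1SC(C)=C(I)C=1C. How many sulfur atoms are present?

Scan the SMILES for S atoms (remember two-letter symbols like Cl and Br are single atoms).
Sulfur count: 1.

1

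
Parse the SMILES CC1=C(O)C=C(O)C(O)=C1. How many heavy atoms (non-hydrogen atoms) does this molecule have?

10

Every atom symbol written in the SMILES (organic subset) is one heavy atom; implicit H are not written.
Heavy atoms by element → C:7, O:3.
Total: 10.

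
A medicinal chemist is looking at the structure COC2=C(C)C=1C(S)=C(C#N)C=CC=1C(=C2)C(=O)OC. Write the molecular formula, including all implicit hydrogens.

Walk through each heavy atom and fill implicit hydrogens from standard valence (C 4, N 3, O 2, S 2, halogen 1):
  atom 1: C, bond orders sum to 1 (valence 4) → 3 H
  atom 2: O, bond orders sum to 2 (valence 2) → 0 H
  atom 3: C, bond orders sum to 4 (valence 4) → 0 H
  atom 4: C, bond orders sum to 4 (valence 4) → 0 H
  atom 5: C, bond orders sum to 1 (valence 4) → 3 H
  atom 6: C, bond orders sum to 4 (valence 4) → 0 H
  atom 7: C, bond orders sum to 4 (valence 4) → 0 H
  atom 8: S, bond orders sum to 1 (valence 2) → 1 H
  atom 9: C, bond orders sum to 4 (valence 4) → 0 H
  atom 10: C, bond orders sum to 4 (valence 4) → 0 H
  atom 11: N, bond orders sum to 3 (valence 3) → 0 H
  atom 12: C, bond orders sum to 3 (valence 4) → 1 H
  atom 13: C, bond orders sum to 3 (valence 4) → 1 H
  atom 14: C, bond orders sum to 4 (valence 4) → 0 H
  atom 15: C, bond orders sum to 4 (valence 4) → 0 H
  atom 16: C, bond orders sum to 3 (valence 4) → 1 H
  atom 17: C, bond orders sum to 4 (valence 4) → 0 H
  atom 18: O, bond orders sum to 2 (valence 2) → 0 H
  atom 19: O, bond orders sum to 2 (valence 2) → 0 H
  atom 20: C, bond orders sum to 1 (valence 4) → 3 H
Totals → C:15, H:13, N:1, O:3, S:1.
In Hill order: C15H13NO3S.

C15H13NO3S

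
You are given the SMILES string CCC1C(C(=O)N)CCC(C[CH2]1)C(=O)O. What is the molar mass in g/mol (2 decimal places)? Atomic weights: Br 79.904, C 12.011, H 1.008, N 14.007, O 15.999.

First, the molecular formula is C11H19NO3 (counting implicit H from valence).
  C: 11 × 12.011 = 132.121
  H: 19 × 1.008 = 19.152
  N: 1 × 14.007 = 14.007
  O: 3 × 15.999 = 47.997
Sum: 11×12.011 + 19×1.008 + 1×14.007 + 3×15.999 = 213.277 → 213.28 g/mol.

213.28 g/mol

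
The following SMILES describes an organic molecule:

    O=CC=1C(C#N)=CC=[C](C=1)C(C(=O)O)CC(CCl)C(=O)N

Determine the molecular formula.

Walk through each heavy atom and fill implicit hydrogens from standard valence (C 4, N 3, O 2, S 2, halogen 1):
  atom 1: O, bond orders sum to 2 (valence 2) → 0 H
  atom 2: C, bond orders sum to 3 (valence 4) → 1 H
  atom 3: C, bond orders sum to 4 (valence 4) → 0 H
  atom 4: C, bond orders sum to 4 (valence 4) → 0 H
  atom 5: C, bond orders sum to 4 (valence 4) → 0 H
  atom 6: N, bond orders sum to 3 (valence 3) → 0 H
  atom 7: C, bond orders sum to 3 (valence 4) → 1 H
  atom 8: C, bond orders sum to 3 (valence 4) → 1 H
  atom 9: C with explicit H count 0
  atom 10: C, bond orders sum to 3 (valence 4) → 1 H
  atom 11: C, bond orders sum to 3 (valence 4) → 1 H
  atom 12: C, bond orders sum to 4 (valence 4) → 0 H
  atom 13: O, bond orders sum to 2 (valence 2) → 0 H
  atom 14: O, bond orders sum to 1 (valence 2) → 1 H
  atom 15: C, bond orders sum to 2 (valence 4) → 2 H
  atom 16: C, bond orders sum to 3 (valence 4) → 1 H
  atom 17: C, bond orders sum to 2 (valence 4) → 2 H
  atom 18: Cl (halogen, monovalent) → 0 H
  atom 19: C, bond orders sum to 4 (valence 4) → 0 H
  atom 20: O, bond orders sum to 2 (valence 2) → 0 H
  atom 21: N, bond orders sum to 1 (valence 3) → 2 H
Totals → C:14, H:13, Cl:1, N:2, O:4.
In Hill order: C14H13ClN2O4.

C14H13ClN2O4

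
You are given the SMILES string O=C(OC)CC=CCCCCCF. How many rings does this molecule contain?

0

In SMILES, each pair of matching ring-closure digits denotes one ring-closing bond; the number of such bonds equals the number of independent rings.
Ring-closure bonds here: 0.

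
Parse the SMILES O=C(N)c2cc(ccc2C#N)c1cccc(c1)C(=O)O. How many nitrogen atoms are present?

2

Scan the SMILES for N atoms (remember two-letter symbols like Cl and Br are single atoms).
Nitrogen count: 2.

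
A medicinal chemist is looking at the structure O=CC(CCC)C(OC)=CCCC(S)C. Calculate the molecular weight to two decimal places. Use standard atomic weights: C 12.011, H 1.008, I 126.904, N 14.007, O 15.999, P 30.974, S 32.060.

First, the molecular formula is C12H22O2S (counting implicit H from valence).
  C: 12 × 12.011 = 144.132
  H: 22 × 1.008 = 22.176
  O: 2 × 15.999 = 31.998
  S: 1 × 32.060 = 32.060
Sum: 12×12.011 + 22×1.008 + 2×15.999 + 1×32.060 = 230.366 → 230.37 g/mol.

230.37 g/mol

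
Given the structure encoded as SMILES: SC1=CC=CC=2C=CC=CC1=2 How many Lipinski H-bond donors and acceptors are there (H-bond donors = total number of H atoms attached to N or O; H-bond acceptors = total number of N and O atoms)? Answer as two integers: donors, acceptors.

0, 0

Donors: find every N or O and count the H atoms it carries.
  (no N or O atoms present)
Lipinski HBD = 0.
Acceptors: N atoms = 0, O atoms = 0 → HBA = 0.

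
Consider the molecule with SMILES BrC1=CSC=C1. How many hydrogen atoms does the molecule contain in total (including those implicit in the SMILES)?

Walk through each heavy atom and fill implicit hydrogens from standard valence (C 4, N 3, O 2, S 2, halogen 1):
  atom 1: Br (halogen, monovalent) → 0 H
  atom 2: C, bond orders sum to 4 (valence 4) → 0 H
  atom 3: C, bond orders sum to 3 (valence 4) → 1 H
  atom 4: S, bond orders sum to 2 (valence 2) → 0 H
  atom 5: C, bond orders sum to 3 (valence 4) → 1 H
  atom 6: C, bond orders sum to 3 (valence 4) → 1 H
Total hydrogens: 3.

3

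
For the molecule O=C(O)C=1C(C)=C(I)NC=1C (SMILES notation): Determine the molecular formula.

C7H8INO2

Walk through each heavy atom and fill implicit hydrogens from standard valence (C 4, N 3, O 2, S 2, halogen 1):
  atom 1: O, bond orders sum to 2 (valence 2) → 0 H
  atom 2: C, bond orders sum to 4 (valence 4) → 0 H
  atom 3: O, bond orders sum to 1 (valence 2) → 1 H
  atom 4: C, bond orders sum to 4 (valence 4) → 0 H
  atom 5: C, bond orders sum to 4 (valence 4) → 0 H
  atom 6: C, bond orders sum to 1 (valence 4) → 3 H
  atom 7: C, bond orders sum to 4 (valence 4) → 0 H
  atom 8: I (halogen, monovalent) → 0 H
  atom 9: N, bond orders sum to 2 (valence 3) → 1 H
  atom 10: C, bond orders sum to 4 (valence 4) → 0 H
  atom 11: C, bond orders sum to 1 (valence 4) → 3 H
Totals → C:7, H:8, I:1, N:1, O:2.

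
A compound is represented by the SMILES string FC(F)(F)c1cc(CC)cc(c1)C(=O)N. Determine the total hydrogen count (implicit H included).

Walk through each heavy atom and fill implicit hydrogens from standard valence (C 4, N 3, O 2, S 2, halogen 1); for lowercase aromatic atoms, an aromatic c carries 1 H when it has two neighbours and 0 H with three, and aromatic n carries 0 H:
  atom 1: F (halogen, monovalent) → 0 H
  atom 2: C, bond orders sum to 4 (valence 4) → 0 H
  atom 3: F (halogen, monovalent) → 0 H
  atom 4: F (halogen, monovalent) → 0 H
  atom 5: aromatic c, 3 neighbours → 0 H
  atom 6: aromatic c, 2 neighbours → 1 H
  atom 7: aromatic c, 3 neighbours → 0 H
  atom 8: C, bond orders sum to 2 (valence 4) → 2 H
  atom 9: C, bond orders sum to 1 (valence 4) → 3 H
  atom 10: aromatic c, 2 neighbours → 1 H
  atom 11: aromatic c, 3 neighbours → 0 H
  atom 12: aromatic c, 2 neighbours → 1 H
  atom 13: C, bond orders sum to 4 (valence 4) → 0 H
  atom 14: O, bond orders sum to 2 (valence 2) → 0 H
  atom 15: N, bond orders sum to 1 (valence 3) → 2 H
Total hydrogens: 10.

10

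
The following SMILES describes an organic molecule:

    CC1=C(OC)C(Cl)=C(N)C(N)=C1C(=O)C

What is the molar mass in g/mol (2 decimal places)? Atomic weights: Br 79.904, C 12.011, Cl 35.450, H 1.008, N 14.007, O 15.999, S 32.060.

228.68 g/mol

First, the molecular formula is C10H13ClN2O2 (counting implicit H from valence).
  C: 10 × 12.011 = 120.110
  Cl: 1 × 35.450 = 35.450
  H: 13 × 1.008 = 13.104
  N: 2 × 14.007 = 28.014
  O: 2 × 15.999 = 31.998
Sum: 10×12.011 + 1×35.450 + 13×1.008 + 2×14.007 + 2×15.999 = 228.676 → 228.68 g/mol.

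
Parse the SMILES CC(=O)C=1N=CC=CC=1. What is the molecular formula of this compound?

C7H7NO

Walk through each heavy atom and fill implicit hydrogens from standard valence (C 4, N 3, O 2, S 2, halogen 1):
  atom 1: C, bond orders sum to 1 (valence 4) → 3 H
  atom 2: C, bond orders sum to 4 (valence 4) → 0 H
  atom 3: O, bond orders sum to 2 (valence 2) → 0 H
  atom 4: C, bond orders sum to 4 (valence 4) → 0 H
  atom 5: N, bond orders sum to 3 (valence 3) → 0 H
  atom 6: C, bond orders sum to 3 (valence 4) → 1 H
  atom 7: C, bond orders sum to 3 (valence 4) → 1 H
  atom 8: C, bond orders sum to 3 (valence 4) → 1 H
  atom 9: C, bond orders sum to 3 (valence 4) → 1 H
Totals → C:7, H:7, N:1, O:1.
In Hill order: C7H7NO.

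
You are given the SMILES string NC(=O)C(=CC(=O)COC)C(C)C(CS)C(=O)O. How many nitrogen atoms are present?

1

Scan the SMILES for N atoms (remember two-letter symbols like Cl and Br are single atoms).
Nitrogen count: 1.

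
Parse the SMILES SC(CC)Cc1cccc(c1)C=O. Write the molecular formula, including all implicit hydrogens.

Walk through each heavy atom and fill implicit hydrogens from standard valence (C 4, N 3, O 2, S 2, halogen 1); for lowercase aromatic atoms, an aromatic c carries 1 H when it has two neighbours and 0 H with three, and aromatic n carries 0 H:
  atom 1: S, bond orders sum to 1 (valence 2) → 1 H
  atom 2: C, bond orders sum to 3 (valence 4) → 1 H
  atom 3: C, bond orders sum to 2 (valence 4) → 2 H
  atom 4: C, bond orders sum to 1 (valence 4) → 3 H
  atom 5: C, bond orders sum to 2 (valence 4) → 2 H
  atom 6: aromatic c, 3 neighbours → 0 H
  atom 7: aromatic c, 2 neighbours → 1 H
  atom 8: aromatic c, 2 neighbours → 1 H
  atom 9: aromatic c, 2 neighbours → 1 H
  atom 10: aromatic c, 3 neighbours → 0 H
  atom 11: aromatic c, 2 neighbours → 1 H
  atom 12: C, bond orders sum to 3 (valence 4) → 1 H
  atom 13: O, bond orders sum to 2 (valence 2) → 0 H
Totals → C:11, H:14, O:1, S:1.

C11H14OS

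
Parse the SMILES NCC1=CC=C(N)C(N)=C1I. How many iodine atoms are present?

1

Scan the SMILES for I atoms (remember two-letter symbols like Cl and Br are single atoms).
Iodine count: 1.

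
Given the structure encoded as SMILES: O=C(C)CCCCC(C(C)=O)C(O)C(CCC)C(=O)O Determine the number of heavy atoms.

Every atom symbol written in the SMILES (organic subset) is one heavy atom; implicit H are not written.
Heavy atoms by element → C:15, O:5.
Total: 20.

20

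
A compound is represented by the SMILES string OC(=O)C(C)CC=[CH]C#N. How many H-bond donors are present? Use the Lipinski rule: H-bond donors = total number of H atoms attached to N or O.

Donors: find every N or O and count the H atoms it carries.
  atom 1 (O): bond orders sum to 1 → 1 H
  atom 3 (O): bond orders sum to 2 → 0 H
  atom 10 (N): bond orders sum to 3 → 0 H
Lipinski HBD = 1.

1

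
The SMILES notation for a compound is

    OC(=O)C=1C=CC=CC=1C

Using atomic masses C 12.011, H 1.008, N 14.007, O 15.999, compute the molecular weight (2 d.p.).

136.15 g/mol

First, the molecular formula is C8H8O2 (counting implicit H from valence).
  C: 8 × 12.011 = 96.088
  H: 8 × 1.008 = 8.064
  O: 2 × 15.999 = 31.998
Sum: 8×12.011 + 8×1.008 + 2×15.999 = 136.150 → 136.15 g/mol.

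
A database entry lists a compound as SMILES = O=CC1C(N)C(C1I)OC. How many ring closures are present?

In SMILES, each pair of matching ring-closure digits denotes one ring-closing bond; the number of such bonds equals the number of independent rings.
Ring-closure bonds here: 1.

1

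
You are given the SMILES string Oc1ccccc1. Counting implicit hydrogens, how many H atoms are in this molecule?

Walk through each heavy atom and fill implicit hydrogens from standard valence (C 4, N 3, O 2, S 2, halogen 1); for lowercase aromatic atoms, an aromatic c carries 1 H when it has two neighbours and 0 H with three, and aromatic n carries 0 H:
  atom 1: O, bond orders sum to 1 (valence 2) → 1 H
  atom 2: aromatic c, 3 neighbours → 0 H
  atom 3: aromatic c, 2 neighbours → 1 H
  atom 4: aromatic c, 2 neighbours → 1 H
  atom 5: aromatic c, 2 neighbours → 1 H
  atom 6: aromatic c, 2 neighbours → 1 H
  atom 7: aromatic c, 2 neighbours → 1 H
Total hydrogens: 6.

6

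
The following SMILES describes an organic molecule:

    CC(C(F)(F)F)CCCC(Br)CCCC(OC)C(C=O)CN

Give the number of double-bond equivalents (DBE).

1

Molecular formula: C15H27BrF3NO2.
DoU = (2C + 2 + N − H − X) / 2, where X is the halogen count and O/S are ignored.
    = (2·15 + 2 + 1 − 27 − 4) / 2 = 2 / 2 = 1.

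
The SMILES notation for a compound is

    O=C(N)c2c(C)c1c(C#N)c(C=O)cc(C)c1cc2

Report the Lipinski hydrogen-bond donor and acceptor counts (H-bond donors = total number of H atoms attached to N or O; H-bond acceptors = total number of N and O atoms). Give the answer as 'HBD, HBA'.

Donors: find every N or O and count the H atoms it carries.
  atom 1 (O): bond orders sum to 2 → 0 H
  atom 3 (N): bond orders sum to 1 → 2 H
  atom 10 (N): bond orders sum to 3 → 0 H
  atom 13 (O): bond orders sum to 2 → 0 H
Lipinski HBD = 2.
Acceptors: N atoms = 2, O atoms = 2 → HBA = 4.

2, 4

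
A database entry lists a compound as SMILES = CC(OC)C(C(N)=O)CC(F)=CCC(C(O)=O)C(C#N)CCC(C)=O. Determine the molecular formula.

Walk through each heavy atom and fill implicit hydrogens from standard valence (C 4, N 3, O 2, S 2, halogen 1):
  atom 1: C, bond orders sum to 1 (valence 4) → 3 H
  atom 2: C, bond orders sum to 3 (valence 4) → 1 H
  atom 3: O, bond orders sum to 2 (valence 2) → 0 H
  atom 4: C, bond orders sum to 1 (valence 4) → 3 H
  atom 5: C, bond orders sum to 3 (valence 4) → 1 H
  atom 6: C, bond orders sum to 4 (valence 4) → 0 H
  atom 7: N, bond orders sum to 1 (valence 3) → 2 H
  atom 8: O, bond orders sum to 2 (valence 2) → 0 H
  atom 9: C, bond orders sum to 2 (valence 4) → 2 H
  atom 10: C, bond orders sum to 4 (valence 4) → 0 H
  atom 11: F (halogen, monovalent) → 0 H
  atom 12: C, bond orders sum to 3 (valence 4) → 1 H
  atom 13: C, bond orders sum to 2 (valence 4) → 2 H
  atom 14: C, bond orders sum to 3 (valence 4) → 1 H
  atom 15: C, bond orders sum to 4 (valence 4) → 0 H
  atom 16: O, bond orders sum to 1 (valence 2) → 1 H
  atom 17: O, bond orders sum to 2 (valence 2) → 0 H
  atom 18: C, bond orders sum to 3 (valence 4) → 1 H
  atom 19: C, bond orders sum to 4 (valence 4) → 0 H
  atom 20: N, bond orders sum to 3 (valence 3) → 0 H
  atom 21: C, bond orders sum to 2 (valence 4) → 2 H
  atom 22: C, bond orders sum to 2 (valence 4) → 2 H
  atom 23: C, bond orders sum to 4 (valence 4) → 0 H
  atom 24: C, bond orders sum to 1 (valence 4) → 3 H
  atom 25: O, bond orders sum to 2 (valence 2) → 0 H
Totals → C:17, H:25, F:1, N:2, O:5.

C17H25FN2O5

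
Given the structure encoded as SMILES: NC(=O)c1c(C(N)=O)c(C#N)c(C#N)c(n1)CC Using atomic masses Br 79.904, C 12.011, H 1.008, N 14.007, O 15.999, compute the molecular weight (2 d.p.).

First, the molecular formula is C11H9N5O2 (counting implicit H from valence).
  C: 11 × 12.011 = 132.121
  H: 9 × 1.008 = 9.072
  N: 5 × 14.007 = 70.035
  O: 2 × 15.999 = 31.998
Sum: 11×12.011 + 9×1.008 + 5×14.007 + 2×15.999 = 243.226 → 243.23 g/mol.

243.23 g/mol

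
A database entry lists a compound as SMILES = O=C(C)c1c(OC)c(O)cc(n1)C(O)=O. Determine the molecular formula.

Walk through each heavy atom and fill implicit hydrogens from standard valence (C 4, N 3, O 2, S 2, halogen 1); for lowercase aromatic atoms, an aromatic c carries 1 H when it has two neighbours and 0 H with three, and aromatic n carries 0 H:
  atom 1: O, bond orders sum to 2 (valence 2) → 0 H
  atom 2: C, bond orders sum to 4 (valence 4) → 0 H
  atom 3: C, bond orders sum to 1 (valence 4) → 3 H
  atom 4: aromatic c, 3 neighbours → 0 H
  atom 5: aromatic c, 3 neighbours → 0 H
  atom 6: O, bond orders sum to 2 (valence 2) → 0 H
  atom 7: C, bond orders sum to 1 (valence 4) → 3 H
  atom 8: aromatic c, 3 neighbours → 0 H
  atom 9: O, bond orders sum to 1 (valence 2) → 1 H
  atom 10: aromatic c, 2 neighbours → 1 H
  atom 11: aromatic c, 3 neighbours → 0 H
  atom 12: aromatic n, 2 neighbours → 0 H
  atom 13: C, bond orders sum to 4 (valence 4) → 0 H
  atom 14: O, bond orders sum to 1 (valence 2) → 1 H
  atom 15: O, bond orders sum to 2 (valence 2) → 0 H
Totals → C:9, H:9, N:1, O:5.
In Hill order: C9H9NO5.

C9H9NO5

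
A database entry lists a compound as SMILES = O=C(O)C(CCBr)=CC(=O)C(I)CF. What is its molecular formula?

Walk through each heavy atom and fill implicit hydrogens from standard valence (C 4, N 3, O 2, S 2, halogen 1):
  atom 1: O, bond orders sum to 2 (valence 2) → 0 H
  atom 2: C, bond orders sum to 4 (valence 4) → 0 H
  atom 3: O, bond orders sum to 1 (valence 2) → 1 H
  atom 4: C, bond orders sum to 4 (valence 4) → 0 H
  atom 5: C, bond orders sum to 2 (valence 4) → 2 H
  atom 6: C, bond orders sum to 2 (valence 4) → 2 H
  atom 7: Br (halogen, monovalent) → 0 H
  atom 8: C, bond orders sum to 3 (valence 4) → 1 H
  atom 9: C, bond orders sum to 4 (valence 4) → 0 H
  atom 10: O, bond orders sum to 2 (valence 2) → 0 H
  atom 11: C, bond orders sum to 3 (valence 4) → 1 H
  atom 12: I (halogen, monovalent) → 0 H
  atom 13: C, bond orders sum to 2 (valence 4) → 2 H
  atom 14: F (halogen, monovalent) → 0 H
Totals → C:8, H:9, Br:1, F:1, I:1, O:3.

C8H9BrFIO3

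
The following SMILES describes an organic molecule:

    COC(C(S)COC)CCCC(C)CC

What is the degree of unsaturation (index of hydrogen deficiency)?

0

Degree of unsaturation = (number of rings) + (number of π bonds).
Ring closures in the SMILES: 0.
π bonds: none → 0 DoU from unsaturation.
Total DoU = 0 + 0 = 0.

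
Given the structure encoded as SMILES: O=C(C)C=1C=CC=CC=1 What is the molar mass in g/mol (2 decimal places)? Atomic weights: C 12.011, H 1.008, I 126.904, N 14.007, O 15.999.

120.15 g/mol

First, the molecular formula is C8H8O (counting implicit H from valence).
  C: 8 × 12.011 = 96.088
  H: 8 × 1.008 = 8.064
  O: 1 × 15.999 = 15.999
Sum: 8×12.011 + 8×1.008 + 1×15.999 = 120.151 → 120.15 g/mol.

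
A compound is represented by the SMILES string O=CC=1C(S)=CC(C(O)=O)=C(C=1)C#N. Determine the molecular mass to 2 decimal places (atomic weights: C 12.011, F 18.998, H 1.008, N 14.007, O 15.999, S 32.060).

207.20 g/mol

First, the molecular formula is C9H5NO3S (counting implicit H from valence).
  C: 9 × 12.011 = 108.099
  H: 5 × 1.008 = 5.040
  N: 1 × 14.007 = 14.007
  O: 3 × 15.999 = 47.997
  S: 1 × 32.060 = 32.060
Sum: 9×12.011 + 5×1.008 + 1×14.007 + 3×15.999 + 1×32.060 = 207.203 → 207.20 g/mol.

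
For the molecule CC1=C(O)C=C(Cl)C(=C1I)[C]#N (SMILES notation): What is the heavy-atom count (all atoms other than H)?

12

Every atom symbol written in the SMILES (organic subset) is one heavy atom; implicit H are not written.
Heavy atoms by element → C:8, Cl:1, I:1, N:1, O:1.
Total: 12.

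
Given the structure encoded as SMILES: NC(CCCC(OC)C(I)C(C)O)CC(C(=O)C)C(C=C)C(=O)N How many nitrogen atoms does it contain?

Scan the SMILES for N atoms (remember two-letter symbols like Cl and Br are single atoms).
Nitrogen count: 2.

2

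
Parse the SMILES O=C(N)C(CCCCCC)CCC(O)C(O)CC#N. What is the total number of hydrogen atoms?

26

Walk through each heavy atom and fill implicit hydrogens from standard valence (C 4, N 3, O 2, S 2, halogen 1):
  atom 1: O, bond orders sum to 2 (valence 2) → 0 H
  atom 2: C, bond orders sum to 4 (valence 4) → 0 H
  atom 3: N, bond orders sum to 1 (valence 3) → 2 H
  atom 4: C, bond orders sum to 3 (valence 4) → 1 H
  atom 5: C, bond orders sum to 2 (valence 4) → 2 H
  atom 6: C, bond orders sum to 2 (valence 4) → 2 H
  atom 7: C, bond orders sum to 2 (valence 4) → 2 H
  atom 8: C, bond orders sum to 2 (valence 4) → 2 H
  atom 9: C, bond orders sum to 2 (valence 4) → 2 H
  atom 10: C, bond orders sum to 1 (valence 4) → 3 H
  atom 11: C, bond orders sum to 2 (valence 4) → 2 H
  atom 12: C, bond orders sum to 2 (valence 4) → 2 H
  atom 13: C, bond orders sum to 3 (valence 4) → 1 H
  atom 14: O, bond orders sum to 1 (valence 2) → 1 H
  atom 15: C, bond orders sum to 3 (valence 4) → 1 H
  atom 16: O, bond orders sum to 1 (valence 2) → 1 H
  atom 17: C, bond orders sum to 2 (valence 4) → 2 H
  atom 18: C, bond orders sum to 4 (valence 4) → 0 H
  atom 19: N, bond orders sum to 3 (valence 3) → 0 H
Total hydrogens: 26.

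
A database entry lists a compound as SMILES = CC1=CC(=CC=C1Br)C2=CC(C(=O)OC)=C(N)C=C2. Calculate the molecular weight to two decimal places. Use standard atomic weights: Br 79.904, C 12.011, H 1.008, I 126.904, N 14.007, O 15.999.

First, the molecular formula is C15H14BrNO2 (counting implicit H from valence).
  Br: 1 × 79.904 = 79.904
  C: 15 × 12.011 = 180.165
  H: 14 × 1.008 = 14.112
  N: 1 × 14.007 = 14.007
  O: 2 × 15.999 = 31.998
Sum: 1×79.904 + 15×12.011 + 14×1.008 + 1×14.007 + 2×15.999 = 320.186 → 320.19 g/mol.

320.19 g/mol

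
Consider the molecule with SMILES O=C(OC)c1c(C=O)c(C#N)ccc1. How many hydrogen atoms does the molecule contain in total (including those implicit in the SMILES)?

7

Walk through each heavy atom and fill implicit hydrogens from standard valence (C 4, N 3, O 2, S 2, halogen 1); for lowercase aromatic atoms, an aromatic c carries 1 H when it has two neighbours and 0 H with three, and aromatic n carries 0 H:
  atom 1: O, bond orders sum to 2 (valence 2) → 0 H
  atom 2: C, bond orders sum to 4 (valence 4) → 0 H
  atom 3: O, bond orders sum to 2 (valence 2) → 0 H
  atom 4: C, bond orders sum to 1 (valence 4) → 3 H
  atom 5: aromatic c, 3 neighbours → 0 H
  atom 6: aromatic c, 3 neighbours → 0 H
  atom 7: C, bond orders sum to 3 (valence 4) → 1 H
  atom 8: O, bond orders sum to 2 (valence 2) → 0 H
  atom 9: aromatic c, 3 neighbours → 0 H
  atom 10: C, bond orders sum to 4 (valence 4) → 0 H
  atom 11: N, bond orders sum to 3 (valence 3) → 0 H
  atom 12: aromatic c, 2 neighbours → 1 H
  atom 13: aromatic c, 2 neighbours → 1 H
  atom 14: aromatic c, 2 neighbours → 1 H
Total hydrogens: 7.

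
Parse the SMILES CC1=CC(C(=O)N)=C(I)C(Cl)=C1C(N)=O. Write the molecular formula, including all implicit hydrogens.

Walk through each heavy atom and fill implicit hydrogens from standard valence (C 4, N 3, O 2, S 2, halogen 1):
  atom 1: C, bond orders sum to 1 (valence 4) → 3 H
  atom 2: C, bond orders sum to 4 (valence 4) → 0 H
  atom 3: C, bond orders sum to 3 (valence 4) → 1 H
  atom 4: C, bond orders sum to 4 (valence 4) → 0 H
  atom 5: C, bond orders sum to 4 (valence 4) → 0 H
  atom 6: O, bond orders sum to 2 (valence 2) → 0 H
  atom 7: N, bond orders sum to 1 (valence 3) → 2 H
  atom 8: C, bond orders sum to 4 (valence 4) → 0 H
  atom 9: I (halogen, monovalent) → 0 H
  atom 10: C, bond orders sum to 4 (valence 4) → 0 H
  atom 11: Cl (halogen, monovalent) → 0 H
  atom 12: C, bond orders sum to 4 (valence 4) → 0 H
  atom 13: C, bond orders sum to 4 (valence 4) → 0 H
  atom 14: N, bond orders sum to 1 (valence 3) → 2 H
  atom 15: O, bond orders sum to 2 (valence 2) → 0 H
Totals → C:9, H:8, Cl:1, I:1, N:2, O:2.
In Hill order: C9H8ClIN2O2.

C9H8ClIN2O2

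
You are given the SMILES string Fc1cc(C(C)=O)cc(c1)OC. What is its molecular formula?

C9H9FO2

Walk through each heavy atom and fill implicit hydrogens from standard valence (C 4, N 3, O 2, S 2, halogen 1); for lowercase aromatic atoms, an aromatic c carries 1 H when it has two neighbours and 0 H with three, and aromatic n carries 0 H:
  atom 1: F (halogen, monovalent) → 0 H
  atom 2: aromatic c, 3 neighbours → 0 H
  atom 3: aromatic c, 2 neighbours → 1 H
  atom 4: aromatic c, 3 neighbours → 0 H
  atom 5: C, bond orders sum to 4 (valence 4) → 0 H
  atom 6: C, bond orders sum to 1 (valence 4) → 3 H
  atom 7: O, bond orders sum to 2 (valence 2) → 0 H
  atom 8: aromatic c, 2 neighbours → 1 H
  atom 9: aromatic c, 3 neighbours → 0 H
  atom 10: aromatic c, 2 neighbours → 1 H
  atom 11: O, bond orders sum to 2 (valence 2) → 0 H
  atom 12: C, bond orders sum to 1 (valence 4) → 3 H
Totals → C:9, H:9, F:1, O:2.
In Hill order: C9H9FO2.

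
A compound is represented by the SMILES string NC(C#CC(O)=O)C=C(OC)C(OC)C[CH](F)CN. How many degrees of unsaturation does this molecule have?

Degree of unsaturation = (number of rings) + (number of π bonds).
Ring closures in the SMILES: 0.
π bonds: 2 double bonds (each 1 DoU), 1 triple bond (each 2 DoU) → 4 DoU from unsaturation.
Total DoU = 0 + 4 = 4.

4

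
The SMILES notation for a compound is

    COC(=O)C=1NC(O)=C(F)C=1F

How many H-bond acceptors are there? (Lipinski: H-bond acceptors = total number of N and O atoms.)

N atoms: 1; O atoms: 3.
Lipinski HBA = 1 + 3 = 4.

4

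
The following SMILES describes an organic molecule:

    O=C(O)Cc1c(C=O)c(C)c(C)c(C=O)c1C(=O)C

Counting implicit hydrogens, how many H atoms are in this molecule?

14

Walk through each heavy atom and fill implicit hydrogens from standard valence (C 4, N 3, O 2, S 2, halogen 1); for lowercase aromatic atoms, an aromatic c carries 1 H when it has two neighbours and 0 H with three, and aromatic n carries 0 H:
  atom 1: O, bond orders sum to 2 (valence 2) → 0 H
  atom 2: C, bond orders sum to 4 (valence 4) → 0 H
  atom 3: O, bond orders sum to 1 (valence 2) → 1 H
  atom 4: C, bond orders sum to 2 (valence 4) → 2 H
  atom 5: aromatic c, 3 neighbours → 0 H
  atom 6: aromatic c, 3 neighbours → 0 H
  atom 7: C, bond orders sum to 3 (valence 4) → 1 H
  atom 8: O, bond orders sum to 2 (valence 2) → 0 H
  atom 9: aromatic c, 3 neighbours → 0 H
  atom 10: C, bond orders sum to 1 (valence 4) → 3 H
  atom 11: aromatic c, 3 neighbours → 0 H
  atom 12: C, bond orders sum to 1 (valence 4) → 3 H
  atom 13: aromatic c, 3 neighbours → 0 H
  atom 14: C, bond orders sum to 3 (valence 4) → 1 H
  atom 15: O, bond orders sum to 2 (valence 2) → 0 H
  atom 16: aromatic c, 3 neighbours → 0 H
  atom 17: C, bond orders sum to 4 (valence 4) → 0 H
  atom 18: O, bond orders sum to 2 (valence 2) → 0 H
  atom 19: C, bond orders sum to 1 (valence 4) → 3 H
Total hydrogens: 14.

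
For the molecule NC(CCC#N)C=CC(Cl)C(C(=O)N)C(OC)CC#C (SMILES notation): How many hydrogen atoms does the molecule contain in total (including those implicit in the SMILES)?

Walk through each heavy atom and fill implicit hydrogens from standard valence (C 4, N 3, O 2, S 2, halogen 1):
  atom 1: N, bond orders sum to 1 (valence 3) → 2 H
  atom 2: C, bond orders sum to 3 (valence 4) → 1 H
  atom 3: C, bond orders sum to 2 (valence 4) → 2 H
  atom 4: C, bond orders sum to 2 (valence 4) → 2 H
  atom 5: C, bond orders sum to 4 (valence 4) → 0 H
  atom 6: N, bond orders sum to 3 (valence 3) → 0 H
  atom 7: C, bond orders sum to 3 (valence 4) → 1 H
  atom 8: C, bond orders sum to 3 (valence 4) → 1 H
  atom 9: C, bond orders sum to 3 (valence 4) → 1 H
  atom 10: Cl (halogen, monovalent) → 0 H
  atom 11: C, bond orders sum to 3 (valence 4) → 1 H
  atom 12: C, bond orders sum to 4 (valence 4) → 0 H
  atom 13: O, bond orders sum to 2 (valence 2) → 0 H
  atom 14: N, bond orders sum to 1 (valence 3) → 2 H
  atom 15: C, bond orders sum to 3 (valence 4) → 1 H
  atom 16: O, bond orders sum to 2 (valence 2) → 0 H
  atom 17: C, bond orders sum to 1 (valence 4) → 3 H
  atom 18: C, bond orders sum to 2 (valence 4) → 2 H
  atom 19: C, bond orders sum to 4 (valence 4) → 0 H
  atom 20: C, bond orders sum to 3 (valence 4) → 1 H
Total hydrogens: 20.

20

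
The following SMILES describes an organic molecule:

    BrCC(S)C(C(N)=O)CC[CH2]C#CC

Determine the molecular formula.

C10H16BrNOS

Walk through each heavy atom and fill implicit hydrogens from standard valence (C 4, N 3, O 2, S 2, halogen 1):
  atom 1: Br (halogen, monovalent) → 0 H
  atom 2: C, bond orders sum to 2 (valence 4) → 2 H
  atom 3: C, bond orders sum to 3 (valence 4) → 1 H
  atom 4: S, bond orders sum to 1 (valence 2) → 1 H
  atom 5: C, bond orders sum to 3 (valence 4) → 1 H
  atom 6: C, bond orders sum to 4 (valence 4) → 0 H
  atom 7: N, bond orders sum to 1 (valence 3) → 2 H
  atom 8: O, bond orders sum to 2 (valence 2) → 0 H
  atom 9: C, bond orders sum to 2 (valence 4) → 2 H
  atom 10: C, bond orders sum to 2 (valence 4) → 2 H
  atom 11: C with explicit H count 2
  atom 12: C, bond orders sum to 4 (valence 4) → 0 H
  atom 13: C, bond orders sum to 4 (valence 4) → 0 H
  atom 14: C, bond orders sum to 1 (valence 4) → 3 H
Totals → C:10, H:16, Br:1, N:1, O:1, S:1.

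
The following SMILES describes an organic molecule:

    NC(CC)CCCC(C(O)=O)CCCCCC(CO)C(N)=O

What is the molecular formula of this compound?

C16H32N2O4

Walk through each heavy atom and fill implicit hydrogens from standard valence (C 4, N 3, O 2, S 2, halogen 1):
  atom 1: N, bond orders sum to 1 (valence 3) → 2 H
  atom 2: C, bond orders sum to 3 (valence 4) → 1 H
  atom 3: C, bond orders sum to 2 (valence 4) → 2 H
  atom 4: C, bond orders sum to 1 (valence 4) → 3 H
  atom 5: C, bond orders sum to 2 (valence 4) → 2 H
  atom 6: C, bond orders sum to 2 (valence 4) → 2 H
  atom 7: C, bond orders sum to 2 (valence 4) → 2 H
  atom 8: C, bond orders sum to 3 (valence 4) → 1 H
  atom 9: C, bond orders sum to 4 (valence 4) → 0 H
  atom 10: O, bond orders sum to 1 (valence 2) → 1 H
  atom 11: O, bond orders sum to 2 (valence 2) → 0 H
  atom 12: C, bond orders sum to 2 (valence 4) → 2 H
  atom 13: C, bond orders sum to 2 (valence 4) → 2 H
  atom 14: C, bond orders sum to 2 (valence 4) → 2 H
  atom 15: C, bond orders sum to 2 (valence 4) → 2 H
  atom 16: C, bond orders sum to 2 (valence 4) → 2 H
  atom 17: C, bond orders sum to 3 (valence 4) → 1 H
  atom 18: C, bond orders sum to 2 (valence 4) → 2 H
  atom 19: O, bond orders sum to 1 (valence 2) → 1 H
  atom 20: C, bond orders sum to 4 (valence 4) → 0 H
  atom 21: N, bond orders sum to 1 (valence 3) → 2 H
  atom 22: O, bond orders sum to 2 (valence 2) → 0 H
Totals → C:16, H:32, N:2, O:4.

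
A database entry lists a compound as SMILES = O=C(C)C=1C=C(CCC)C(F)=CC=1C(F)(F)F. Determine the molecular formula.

Walk through each heavy atom and fill implicit hydrogens from standard valence (C 4, N 3, O 2, S 2, halogen 1):
  atom 1: O, bond orders sum to 2 (valence 2) → 0 H
  atom 2: C, bond orders sum to 4 (valence 4) → 0 H
  atom 3: C, bond orders sum to 1 (valence 4) → 3 H
  atom 4: C, bond orders sum to 4 (valence 4) → 0 H
  atom 5: C, bond orders sum to 3 (valence 4) → 1 H
  atom 6: C, bond orders sum to 4 (valence 4) → 0 H
  atom 7: C, bond orders sum to 2 (valence 4) → 2 H
  atom 8: C, bond orders sum to 2 (valence 4) → 2 H
  atom 9: C, bond orders sum to 1 (valence 4) → 3 H
  atom 10: C, bond orders sum to 4 (valence 4) → 0 H
  atom 11: F (halogen, monovalent) → 0 H
  atom 12: C, bond orders sum to 3 (valence 4) → 1 H
  atom 13: C, bond orders sum to 4 (valence 4) → 0 H
  atom 14: C, bond orders sum to 4 (valence 4) → 0 H
  atom 15: F (halogen, monovalent) → 0 H
  atom 16: F (halogen, monovalent) → 0 H
  atom 17: F (halogen, monovalent) → 0 H
Totals → C:12, H:12, F:4, O:1.
In Hill order: C12H12F4O.

C12H12F4O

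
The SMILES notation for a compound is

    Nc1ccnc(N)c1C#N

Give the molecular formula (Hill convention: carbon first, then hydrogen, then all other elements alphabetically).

Walk through each heavy atom and fill implicit hydrogens from standard valence (C 4, N 3, O 2, S 2, halogen 1); for lowercase aromatic atoms, an aromatic c carries 1 H when it has two neighbours and 0 H with three, and aromatic n carries 0 H:
  atom 1: N, bond orders sum to 1 (valence 3) → 2 H
  atom 2: aromatic c, 3 neighbours → 0 H
  atom 3: aromatic c, 2 neighbours → 1 H
  atom 4: aromatic c, 2 neighbours → 1 H
  atom 5: aromatic n, 2 neighbours → 0 H
  atom 6: aromatic c, 3 neighbours → 0 H
  atom 7: N, bond orders sum to 1 (valence 3) → 2 H
  atom 8: aromatic c, 3 neighbours → 0 H
  atom 9: C, bond orders sum to 4 (valence 4) → 0 H
  atom 10: N, bond orders sum to 3 (valence 3) → 0 H
Totals → C:6, H:6, N:4.
In Hill order: C6H6N4.

C6H6N4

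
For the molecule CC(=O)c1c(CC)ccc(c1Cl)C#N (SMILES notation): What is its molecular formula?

C11H10ClNO

Walk through each heavy atom and fill implicit hydrogens from standard valence (C 4, N 3, O 2, S 2, halogen 1); for lowercase aromatic atoms, an aromatic c carries 1 H when it has two neighbours and 0 H with three, and aromatic n carries 0 H:
  atom 1: C, bond orders sum to 1 (valence 4) → 3 H
  atom 2: C, bond orders sum to 4 (valence 4) → 0 H
  atom 3: O, bond orders sum to 2 (valence 2) → 0 H
  atom 4: aromatic c, 3 neighbours → 0 H
  atom 5: aromatic c, 3 neighbours → 0 H
  atom 6: C, bond orders sum to 2 (valence 4) → 2 H
  atom 7: C, bond orders sum to 1 (valence 4) → 3 H
  atom 8: aromatic c, 2 neighbours → 1 H
  atom 9: aromatic c, 2 neighbours → 1 H
  atom 10: aromatic c, 3 neighbours → 0 H
  atom 11: aromatic c, 3 neighbours → 0 H
  atom 12: Cl (halogen, monovalent) → 0 H
  atom 13: C, bond orders sum to 4 (valence 4) → 0 H
  atom 14: N, bond orders sum to 3 (valence 3) → 0 H
Totals → C:11, H:10, Cl:1, N:1, O:1.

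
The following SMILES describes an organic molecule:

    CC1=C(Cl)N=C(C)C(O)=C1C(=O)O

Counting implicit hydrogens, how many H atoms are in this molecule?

Walk through each heavy atom and fill implicit hydrogens from standard valence (C 4, N 3, O 2, S 2, halogen 1):
  atom 1: C, bond orders sum to 1 (valence 4) → 3 H
  atom 2: C, bond orders sum to 4 (valence 4) → 0 H
  atom 3: C, bond orders sum to 4 (valence 4) → 0 H
  atom 4: Cl (halogen, monovalent) → 0 H
  atom 5: N, bond orders sum to 3 (valence 3) → 0 H
  atom 6: C, bond orders sum to 4 (valence 4) → 0 H
  atom 7: C, bond orders sum to 1 (valence 4) → 3 H
  atom 8: C, bond orders sum to 4 (valence 4) → 0 H
  atom 9: O, bond orders sum to 1 (valence 2) → 1 H
  atom 10: C, bond orders sum to 4 (valence 4) → 0 H
  atom 11: C, bond orders sum to 4 (valence 4) → 0 H
  atom 12: O, bond orders sum to 2 (valence 2) → 0 H
  atom 13: O, bond orders sum to 1 (valence 2) → 1 H
Total hydrogens: 8.

8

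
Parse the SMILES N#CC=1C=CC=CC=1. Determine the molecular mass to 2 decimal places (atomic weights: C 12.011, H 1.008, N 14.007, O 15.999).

103.12 g/mol

First, the molecular formula is C7H5N (counting implicit H from valence).
  C: 7 × 12.011 = 84.077
  H: 5 × 1.008 = 5.040
  N: 1 × 14.007 = 14.007
Sum: 7×12.011 + 5×1.008 + 1×14.007 = 103.124 → 103.12 g/mol.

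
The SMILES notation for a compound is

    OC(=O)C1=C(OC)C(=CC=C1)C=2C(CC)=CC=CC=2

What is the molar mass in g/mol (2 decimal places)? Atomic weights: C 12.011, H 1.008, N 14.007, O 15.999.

First, the molecular formula is C16H16O3 (counting implicit H from valence).
  C: 16 × 12.011 = 192.176
  H: 16 × 1.008 = 16.128
  O: 3 × 15.999 = 47.997
Sum: 16×12.011 + 16×1.008 + 3×15.999 = 256.301 → 256.30 g/mol.

256.30 g/mol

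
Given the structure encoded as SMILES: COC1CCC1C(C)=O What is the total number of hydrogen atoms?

12

Walk through each heavy atom and fill implicit hydrogens from standard valence (C 4, N 3, O 2, S 2, halogen 1):
  atom 1: C, bond orders sum to 1 (valence 4) → 3 H
  atom 2: O, bond orders sum to 2 (valence 2) → 0 H
  atom 3: C, bond orders sum to 3 (valence 4) → 1 H
  atom 4: C, bond orders sum to 2 (valence 4) → 2 H
  atom 5: C, bond orders sum to 2 (valence 4) → 2 H
  atom 6: C, bond orders sum to 3 (valence 4) → 1 H
  atom 7: C, bond orders sum to 4 (valence 4) → 0 H
  atom 8: C, bond orders sum to 1 (valence 4) → 3 H
  atom 9: O, bond orders sum to 2 (valence 2) → 0 H
Total hydrogens: 12.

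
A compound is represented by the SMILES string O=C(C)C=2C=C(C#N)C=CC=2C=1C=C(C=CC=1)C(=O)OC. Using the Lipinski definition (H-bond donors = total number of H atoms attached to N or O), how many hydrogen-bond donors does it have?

Donors: find every N or O and count the H atoms it carries.
  atom 1 (O): bond orders sum to 2 → 0 H
  atom 8 (N): bond orders sum to 3 → 0 H
  atom 19 (O): bond orders sum to 2 → 0 H
  atom 20 (O): bond orders sum to 2 → 0 H
Lipinski HBD = 0.

0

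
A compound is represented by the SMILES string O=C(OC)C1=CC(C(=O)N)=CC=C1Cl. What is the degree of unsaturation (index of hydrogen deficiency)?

Molecular formula: C9H8ClNO3.
DoU = (2C + 2 + N − H − X) / 2, where X is the halogen count and O/S are ignored.
    = (2·9 + 2 + 1 − 8 − 1) / 2 = 12 / 2 = 6.

6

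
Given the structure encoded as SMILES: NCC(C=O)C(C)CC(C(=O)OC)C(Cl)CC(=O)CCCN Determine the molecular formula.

C15H27ClN2O4

Walk through each heavy atom and fill implicit hydrogens from standard valence (C 4, N 3, O 2, S 2, halogen 1):
  atom 1: N, bond orders sum to 1 (valence 3) → 2 H
  atom 2: C, bond orders sum to 2 (valence 4) → 2 H
  atom 3: C, bond orders sum to 3 (valence 4) → 1 H
  atom 4: C, bond orders sum to 3 (valence 4) → 1 H
  atom 5: O, bond orders sum to 2 (valence 2) → 0 H
  atom 6: C, bond orders sum to 3 (valence 4) → 1 H
  atom 7: C, bond orders sum to 1 (valence 4) → 3 H
  atom 8: C, bond orders sum to 2 (valence 4) → 2 H
  atom 9: C, bond orders sum to 3 (valence 4) → 1 H
  atom 10: C, bond orders sum to 4 (valence 4) → 0 H
  atom 11: O, bond orders sum to 2 (valence 2) → 0 H
  atom 12: O, bond orders sum to 2 (valence 2) → 0 H
  atom 13: C, bond orders sum to 1 (valence 4) → 3 H
  atom 14: C, bond orders sum to 3 (valence 4) → 1 H
  atom 15: Cl (halogen, monovalent) → 0 H
  atom 16: C, bond orders sum to 2 (valence 4) → 2 H
  atom 17: C, bond orders sum to 4 (valence 4) → 0 H
  atom 18: O, bond orders sum to 2 (valence 2) → 0 H
  atom 19: C, bond orders sum to 2 (valence 4) → 2 H
  atom 20: C, bond orders sum to 2 (valence 4) → 2 H
  atom 21: C, bond orders sum to 2 (valence 4) → 2 H
  atom 22: N, bond orders sum to 1 (valence 3) → 2 H
Totals → C:15, H:27, Cl:1, N:2, O:4.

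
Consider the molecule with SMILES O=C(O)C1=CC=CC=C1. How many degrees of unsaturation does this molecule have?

5

Degree of unsaturation = (number of rings) + (number of π bonds).
Ring closures in the SMILES: 1.
π bonds: 4 double bonds (each 1 DoU) → 4 DoU from unsaturation.
Total DoU = 1 + 4 = 5.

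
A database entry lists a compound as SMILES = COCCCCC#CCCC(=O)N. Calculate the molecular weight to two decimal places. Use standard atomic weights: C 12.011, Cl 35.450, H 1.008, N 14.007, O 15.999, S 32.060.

183.25 g/mol

First, the molecular formula is C10H17NO2 (counting implicit H from valence).
  C: 10 × 12.011 = 120.110
  H: 17 × 1.008 = 17.136
  N: 1 × 14.007 = 14.007
  O: 2 × 15.999 = 31.998
Sum: 10×12.011 + 17×1.008 + 1×14.007 + 2×15.999 = 183.251 → 183.25 g/mol.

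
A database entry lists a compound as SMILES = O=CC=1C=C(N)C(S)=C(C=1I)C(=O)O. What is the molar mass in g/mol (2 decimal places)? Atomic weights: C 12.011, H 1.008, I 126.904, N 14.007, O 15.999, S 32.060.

323.10 g/mol

First, the molecular formula is C8H6INO3S (counting implicit H from valence).
  C: 8 × 12.011 = 96.088
  H: 6 × 1.008 = 6.048
  I: 1 × 126.904 = 126.904
  N: 1 × 14.007 = 14.007
  O: 3 × 15.999 = 47.997
  S: 1 × 32.060 = 32.060
Sum: 8×12.011 + 6×1.008 + 1×126.904 + 1×14.007 + 3×15.999 + 1×32.060 = 323.104 → 323.10 g/mol.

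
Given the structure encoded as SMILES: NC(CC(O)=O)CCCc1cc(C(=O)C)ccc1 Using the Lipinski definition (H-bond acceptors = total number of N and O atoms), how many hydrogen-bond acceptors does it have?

N atoms: 1; O atoms: 3.
Lipinski HBA = 1 + 3 = 4.

4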